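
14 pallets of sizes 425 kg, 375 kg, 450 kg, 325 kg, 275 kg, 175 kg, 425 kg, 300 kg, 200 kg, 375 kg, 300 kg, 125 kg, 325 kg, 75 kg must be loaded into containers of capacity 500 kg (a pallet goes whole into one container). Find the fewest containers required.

10

Total = 450 + 425 + 425 + 375 + 375 + 325 + 325 + 300 + 300 + 275 + 200 + 175 + 125 + 75 = 4150 kg.
Lower bound: ⌈4150/500⌉ = 9 containers.
Also, 10 pallets each exceed 250 kg, and no two of those can share a container, so at least 10 containers are needed.
A packing using 10 containers:
  container 1: 450 = 450
  container 2: 425 + 75 = 500
  container 3: 425 = 425
  container 4: 375 + 125 = 500
  container 5: 375 = 375
  container 6: 325 + 175 = 500
  container 7: 325 = 325
  container 8: 300 + 200 = 500
  container 9: 300 = 300
  container 10: 275 = 275
This matches the lower bound, so 10 is optimal.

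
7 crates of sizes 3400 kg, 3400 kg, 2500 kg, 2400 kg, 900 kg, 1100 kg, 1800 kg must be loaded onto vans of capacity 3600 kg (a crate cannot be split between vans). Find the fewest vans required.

5

Total = 3400 + 3400 + 2500 + 2400 + 1800 + 1100 + 900 = 15500 kg.
Lower bound: ⌈15500/3600⌉ = 5 vans.
A packing using 5 vans:
  van 1: 3400 = 3400
  van 2: 3400 = 3400
  van 3: 2500 + 1100 = 3600
  van 4: 2400 + 900 = 3300
  van 5: 1800 = 1800
This matches the lower bound, so 5 is optimal.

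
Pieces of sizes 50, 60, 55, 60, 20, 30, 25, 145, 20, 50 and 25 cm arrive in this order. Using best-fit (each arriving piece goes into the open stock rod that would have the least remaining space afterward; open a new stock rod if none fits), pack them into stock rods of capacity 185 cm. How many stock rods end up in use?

4

  50 → stock rod 1 (new)  [load 50/185]
  60 → stock rod 1  [load 110/185]
  55 → stock rod 1  [load 165/185]
  60 → stock rod 2 (new)  [load 60/185]
  20 → stock rod 1  [load 185/185]
  30 → stock rod 2  [load 90/185]
  25 → stock rod 2  [load 115/185]
  145 → stock rod 3 (new)  [load 145/185]
  20 → stock rod 3  [load 165/185]
  50 → stock rod 2  [load 165/185]
  25 → stock rod 4 (new)  [load 25/185]
4 stock rods opened.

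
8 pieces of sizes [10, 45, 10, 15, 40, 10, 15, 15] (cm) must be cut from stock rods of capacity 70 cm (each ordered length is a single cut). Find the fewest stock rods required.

Total = 45 + 40 + 15 + 15 + 15 + 10 + 10 + 10 = 160 cm.
Lower bound: ⌈160/70⌉ = 3 stock rods.
A packing using 3 stock rods:
  stock rod 1: 45 + 15 + 10 = 70
  stock rod 2: 40 + 15 + 15 = 70
  stock rod 3: 10 + 10 = 20
This matches the lower bound, so 3 is optimal.

3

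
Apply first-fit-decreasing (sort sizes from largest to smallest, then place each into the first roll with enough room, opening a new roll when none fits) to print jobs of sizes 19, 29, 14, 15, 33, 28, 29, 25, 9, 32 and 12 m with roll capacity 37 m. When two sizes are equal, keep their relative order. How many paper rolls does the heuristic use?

8

Sorted descending: 33, 32, 29, 29, 28, 25, 19, 15, 14, 12, 9.
  33 → roll 1 (new)  [load 33/37]
  32 → roll 2 (new)  [load 32/37]
  29 → roll 3 (new)  [load 29/37]
  29 → roll 4 (new)  [load 29/37]
  28 → roll 5 (new)  [load 28/37]
  25 → roll 6 (new)  [load 25/37]
  19 → roll 7 (new)  [load 19/37]
  15 → roll 7  [load 34/37]
  14 → roll 8 (new)  [load 14/37]
  12 → roll 6  [load 37/37]
  9 → roll 5  [load 37/37]
8 paper rolls opened.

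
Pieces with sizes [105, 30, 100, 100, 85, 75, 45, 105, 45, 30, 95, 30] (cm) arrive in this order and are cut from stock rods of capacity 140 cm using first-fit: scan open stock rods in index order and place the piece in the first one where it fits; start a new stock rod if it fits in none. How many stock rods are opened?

7

  105 → stock rod 1 (new)  [load 105/140]
  30 → stock rod 1  [load 135/140]
  100 → stock rod 2 (new)  [load 100/140]
  100 → stock rod 3 (new)  [load 100/140]
  85 → stock rod 4 (new)  [load 85/140]
  75 → stock rod 5 (new)  [load 75/140]
  45 → stock rod 4  [load 130/140]
  105 → stock rod 6 (new)  [load 105/140]
  45 → stock rod 5  [load 120/140]
  30 → stock rod 2  [load 130/140]
  95 → stock rod 7 (new)  [load 95/140]
  30 → stock rod 3  [load 130/140]
7 stock rods opened.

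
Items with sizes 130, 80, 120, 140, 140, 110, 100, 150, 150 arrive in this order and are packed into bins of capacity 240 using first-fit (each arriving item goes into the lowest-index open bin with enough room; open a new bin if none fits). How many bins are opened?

  130 → bin 1 (new)  [load 130/240]
  80 → bin 1  [load 210/240]
  120 → bin 2 (new)  [load 120/240]
  140 → bin 3 (new)  [load 140/240]
  140 → bin 4 (new)  [load 140/240]
  110 → bin 2  [load 230/240]
  100 → bin 3  [load 240/240]
  150 → bin 5 (new)  [load 150/240]
  150 → bin 6 (new)  [load 150/240]
6 bins opened.

6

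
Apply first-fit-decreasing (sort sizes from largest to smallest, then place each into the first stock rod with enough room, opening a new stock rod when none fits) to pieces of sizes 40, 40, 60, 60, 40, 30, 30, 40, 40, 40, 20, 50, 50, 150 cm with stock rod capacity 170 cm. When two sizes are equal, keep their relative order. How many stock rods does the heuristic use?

5

Sorted descending: 150, 60, 60, 50, 50, 40, 40, 40, 40, 40, 40, 30, 30, 20.
  150 → stock rod 1 (new)  [load 150/170]
  60 → stock rod 2 (new)  [load 60/170]
  60 → stock rod 2  [load 120/170]
  50 → stock rod 2  [load 170/170]
  50 → stock rod 3 (new)  [load 50/170]
  40 → stock rod 3  [load 90/170]
  40 → stock rod 3  [load 130/170]
  40 → stock rod 3  [load 170/170]
  40 → stock rod 4 (new)  [load 40/170]
  40 → stock rod 4  [load 80/170]
  40 → stock rod 4  [load 120/170]
  30 → stock rod 4  [load 150/170]
  30 → stock rod 5 (new)  [load 30/170]
  20 → stock rod 1  [load 170/170]
5 stock rods opened.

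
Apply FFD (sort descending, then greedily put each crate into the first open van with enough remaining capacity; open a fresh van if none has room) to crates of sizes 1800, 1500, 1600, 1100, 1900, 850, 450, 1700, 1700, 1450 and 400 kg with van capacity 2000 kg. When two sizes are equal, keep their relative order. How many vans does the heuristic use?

8

Sorted descending: 1900, 1800, 1700, 1700, 1600, 1500, 1450, 1100, 850, 450, 400.
  1900 → van 1 (new)  [load 1900/2000]
  1800 → van 2 (new)  [load 1800/2000]
  1700 → van 3 (new)  [load 1700/2000]
  1700 → van 4 (new)  [load 1700/2000]
  1600 → van 5 (new)  [load 1600/2000]
  1500 → van 6 (new)  [load 1500/2000]
  1450 → van 7 (new)  [load 1450/2000]
  1100 → van 8 (new)  [load 1100/2000]
  850 → van 8  [load 1950/2000]
  450 → van 6  [load 1950/2000]
  400 → van 5  [load 2000/2000]
8 vans opened.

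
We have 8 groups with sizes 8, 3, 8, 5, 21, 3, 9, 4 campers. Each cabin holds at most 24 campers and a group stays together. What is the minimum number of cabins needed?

3

Total = 21 + 9 + 8 + 8 + 5 + 4 + 3 + 3 = 61 campers.
Lower bound: ⌈61/24⌉ = 3 cabins.
A packing using 3 cabins:
  cabin 1: 21 + 3 = 24
  cabin 2: 9 + 8 + 5 = 22
  cabin 3: 8 + 4 + 3 = 15
This matches the lower bound, so 3 is optimal.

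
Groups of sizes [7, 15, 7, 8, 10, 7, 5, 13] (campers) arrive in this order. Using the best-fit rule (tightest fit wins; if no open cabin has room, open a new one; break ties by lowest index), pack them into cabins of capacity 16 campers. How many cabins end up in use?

5

  7 → cabin 1 (new)  [load 7/16]
  15 → cabin 2 (new)  [load 15/16]
  7 → cabin 1  [load 14/16]
  8 → cabin 3 (new)  [load 8/16]
  10 → cabin 4 (new)  [load 10/16]
  7 → cabin 3  [load 15/16]
  5 → cabin 4  [load 15/16]
  13 → cabin 5 (new)  [load 13/16]
5 cabins opened.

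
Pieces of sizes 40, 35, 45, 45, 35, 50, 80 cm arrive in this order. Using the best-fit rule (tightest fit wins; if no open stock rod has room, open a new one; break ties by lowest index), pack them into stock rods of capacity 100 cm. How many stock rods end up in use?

  40 → stock rod 1 (new)  [load 40/100]
  35 → stock rod 1  [load 75/100]
  45 → stock rod 2 (new)  [load 45/100]
  45 → stock rod 2  [load 90/100]
  35 → stock rod 3 (new)  [load 35/100]
  50 → stock rod 3  [load 85/100]
  80 → stock rod 4 (new)  [load 80/100]
4 stock rods opened.

4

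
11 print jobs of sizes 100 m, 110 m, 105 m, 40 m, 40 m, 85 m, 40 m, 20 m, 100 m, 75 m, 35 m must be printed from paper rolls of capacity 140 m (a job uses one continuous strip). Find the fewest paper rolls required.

6

Total = 110 + 105 + 100 + 100 + 85 + 75 + 40 + 40 + 40 + 35 + 20 = 750 m.
Lower bound: ⌈750/140⌉ = 6 paper rolls.
A packing using 6 paper rolls:
  roll 1: 110 + 20 = 130
  roll 2: 105 + 35 = 140
  roll 3: 100 + 40 = 140
  roll 4: 100 + 40 = 140
  roll 5: 85 + 40 = 125
  roll 6: 75 = 75
This matches the lower bound, so 6 is optimal.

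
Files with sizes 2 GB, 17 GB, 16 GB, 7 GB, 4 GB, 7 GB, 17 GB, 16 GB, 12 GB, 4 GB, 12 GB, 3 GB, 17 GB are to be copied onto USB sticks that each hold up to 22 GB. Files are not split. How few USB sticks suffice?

Total = 17 + 17 + 17 + 16 + 16 + 12 + 12 + 7 + 7 + 4 + 4 + 3 + 2 = 134 GB.
Lower bound: ⌈134/22⌉ = 7 USB sticks.
A packing using 7 USB sticks:
  USB stick 1: 17 + 4 = 21
  USB stick 2: 17 + 4 = 21
  USB stick 3: 17 + 3 + 2 = 22
  USB stick 4: 16 = 16
  USB stick 5: 16 = 16
  USB stick 6: 12 + 7 = 19
  USB stick 7: 12 + 7 = 19
This matches the lower bound, so 7 is optimal.

7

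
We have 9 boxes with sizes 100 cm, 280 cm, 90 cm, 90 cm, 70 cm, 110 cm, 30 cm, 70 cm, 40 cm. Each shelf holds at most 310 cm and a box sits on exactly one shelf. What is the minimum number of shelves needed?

3

Total = 280 + 110 + 100 + 90 + 90 + 70 + 70 + 40 + 30 = 880 cm.
Lower bound: ⌈880/310⌉ = 3 shelves.
A packing using 3 shelves:
  shelf 1: 280 + 30 = 310
  shelf 2: 110 + 100 + 90 = 300
  shelf 3: 90 + 70 + 70 + 40 = 270
This matches the lower bound, so 3 is optimal.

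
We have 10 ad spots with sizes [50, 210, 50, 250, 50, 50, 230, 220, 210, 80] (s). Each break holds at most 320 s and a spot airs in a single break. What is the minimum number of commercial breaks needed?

5

Total = 250 + 230 + 220 + 210 + 210 + 80 + 50 + 50 + 50 + 50 = 1400 s.
Lower bound: ⌈1400/320⌉ = 5 commercial breaks.
A packing using 5 commercial breaks:
  break 1: 250 + 50 = 300
  break 2: 230 + 80 = 310
  break 3: 220 + 50 + 50 = 320
  break 4: 210 + 50 = 260
  break 5: 210 = 210
This matches the lower bound, so 5 is optimal.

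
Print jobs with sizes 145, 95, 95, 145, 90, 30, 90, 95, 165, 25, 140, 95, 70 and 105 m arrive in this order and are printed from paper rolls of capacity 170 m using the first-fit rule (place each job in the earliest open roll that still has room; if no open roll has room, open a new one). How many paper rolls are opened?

11

  145 → roll 1 (new)  [load 145/170]
  95 → roll 2 (new)  [load 95/170]
  95 → roll 3 (new)  [load 95/170]
  145 → roll 4 (new)  [load 145/170]
  90 → roll 5 (new)  [load 90/170]
  30 → roll 2  [load 125/170]
  90 → roll 6 (new)  [load 90/170]
  95 → roll 7 (new)  [load 95/170]
  165 → roll 8 (new)  [load 165/170]
  25 → roll 1  [load 170/170]
  140 → roll 9 (new)  [load 140/170]
  95 → roll 10 (new)  [load 95/170]
  70 → roll 3  [load 165/170]
  105 → roll 11 (new)  [load 105/170]
11 paper rolls opened.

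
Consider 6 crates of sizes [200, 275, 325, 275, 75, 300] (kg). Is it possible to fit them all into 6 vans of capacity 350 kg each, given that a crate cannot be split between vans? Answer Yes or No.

A valid assignment using 5 vans:
  van 1: 325 = 325
  van 2: 300 = 300
  van 3: 275 + 75 = 350
  van 4: 275 = 275
  van 5: 200 = 200
That uses only 5 ≤ 6, so 6 vans are enough.

Yes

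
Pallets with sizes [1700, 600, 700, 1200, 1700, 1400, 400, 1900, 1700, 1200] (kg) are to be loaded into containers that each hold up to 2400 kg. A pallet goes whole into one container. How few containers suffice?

Total = 1900 + 1700 + 1700 + 1700 + 1400 + 1200 + 1200 + 700 + 600 + 400 = 12500 kg.
Lower bound: ⌈12500/2400⌉ = 6 containers.
A packing using 6 containers:
  container 1: 1900 + 400 = 2300
  container 2: 1700 + 700 = 2400
  container 3: 1700 + 600 = 2300
  container 4: 1700 = 1700
  container 5: 1400 = 1400
  container 6: 1200 + 1200 = 2400
This matches the lower bound, so 6 is optimal.

6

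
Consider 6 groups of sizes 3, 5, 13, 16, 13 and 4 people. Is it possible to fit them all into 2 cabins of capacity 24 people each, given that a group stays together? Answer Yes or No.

No

Total = 54 people; ⌈54/24⌉ = 3.
At least 3 cabins are required, but only 2 are allowed.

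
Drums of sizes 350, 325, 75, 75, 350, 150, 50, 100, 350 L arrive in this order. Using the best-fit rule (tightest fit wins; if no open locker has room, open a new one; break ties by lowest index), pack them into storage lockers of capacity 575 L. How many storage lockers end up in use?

4

  350 → locker 1 (new)  [load 350/575]
  325 → locker 2 (new)  [load 325/575]
  75 → locker 1  [load 425/575]
  75 → locker 1  [load 500/575]
  350 → locker 3 (new)  [load 350/575]
  150 → locker 3  [load 500/575]
  50 → locker 1  [load 550/575]
  100 → locker 2  [load 425/575]
  350 → locker 4 (new)  [load 350/575]
4 storage lockers opened.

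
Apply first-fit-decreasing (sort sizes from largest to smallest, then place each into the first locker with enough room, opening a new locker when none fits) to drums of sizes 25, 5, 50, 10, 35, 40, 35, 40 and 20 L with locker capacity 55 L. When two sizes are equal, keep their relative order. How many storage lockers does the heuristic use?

6

Sorted descending: 50, 40, 40, 35, 35, 25, 20, 10, 5.
  50 → locker 1 (new)  [load 50/55]
  40 → locker 2 (new)  [load 40/55]
  40 → locker 3 (new)  [load 40/55]
  35 → locker 4 (new)  [load 35/55]
  35 → locker 5 (new)  [load 35/55]
  25 → locker 6 (new)  [load 25/55]
  20 → locker 4  [load 55/55]
  10 → locker 2  [load 50/55]
  5 → locker 1  [load 55/55]
6 storage lockers opened.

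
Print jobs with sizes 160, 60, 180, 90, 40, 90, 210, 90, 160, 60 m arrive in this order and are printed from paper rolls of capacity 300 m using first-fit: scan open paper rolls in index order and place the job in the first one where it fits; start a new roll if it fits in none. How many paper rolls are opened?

  160 → roll 1 (new)  [load 160/300]
  60 → roll 1  [load 220/300]
  180 → roll 2 (new)  [load 180/300]
  90 → roll 2  [load 270/300]
  40 → roll 1  [load 260/300]
  90 → roll 3 (new)  [load 90/300]
  210 → roll 3  [load 300/300]
  90 → roll 4 (new)  [load 90/300]
  160 → roll 4  [load 250/300]
  60 → roll 5 (new)  [load 60/300]
5 paper rolls opened.

5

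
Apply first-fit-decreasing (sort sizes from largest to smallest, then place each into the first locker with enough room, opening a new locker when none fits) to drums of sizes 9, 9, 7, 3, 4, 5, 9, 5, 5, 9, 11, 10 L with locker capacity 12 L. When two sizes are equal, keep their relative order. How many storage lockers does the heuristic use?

9

Sorted descending: 11, 10, 9, 9, 9, 9, 7, 5, 5, 5, 4, 3.
  11 → locker 1 (new)  [load 11/12]
  10 → locker 2 (new)  [load 10/12]
  9 → locker 3 (new)  [load 9/12]
  9 → locker 4 (new)  [load 9/12]
  9 → locker 5 (new)  [load 9/12]
  9 → locker 6 (new)  [load 9/12]
  7 → locker 7 (new)  [load 7/12]
  5 → locker 7  [load 12/12]
  5 → locker 8 (new)  [load 5/12]
  5 → locker 8  [load 10/12]
  4 → locker 9 (new)  [load 4/12]
  3 → locker 3  [load 12/12]
9 storage lockers opened.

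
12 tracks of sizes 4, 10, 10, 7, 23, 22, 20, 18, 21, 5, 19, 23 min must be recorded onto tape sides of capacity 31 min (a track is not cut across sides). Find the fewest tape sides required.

7

Total = 23 + 23 + 22 + 21 + 20 + 19 + 18 + 10 + 10 + 7 + 5 + 4 = 182 min.
Lower bound: ⌈182/31⌉ = 6 tape sides.
Also, 7 tracks each exceed 31/2 min, and no two of those can share a side, so at least 7 tape sides are needed.
A packing using 7 tape sides:
  side 1: 23 + 7 = 30
  side 2: 23 + 5 = 28
  side 3: 22 + 4 = 26
  side 4: 21 + 10 = 31
  side 5: 20 + 10 = 30
  side 6: 19 = 19
  side 7: 18 = 18
This matches the lower bound, so 7 is optimal.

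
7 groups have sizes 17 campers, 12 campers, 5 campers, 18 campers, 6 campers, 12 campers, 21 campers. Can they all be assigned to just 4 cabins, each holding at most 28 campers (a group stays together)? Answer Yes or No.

A valid assignment using 4 cabins:
  cabin 1: 21 + 6 = 27
  cabin 2: 18 + 5 = 23
  cabin 3: 17 = 17
  cabin 4: 12 + 12 = 24
Every load is within 28 campers, so 4 cabins suffice.

Yes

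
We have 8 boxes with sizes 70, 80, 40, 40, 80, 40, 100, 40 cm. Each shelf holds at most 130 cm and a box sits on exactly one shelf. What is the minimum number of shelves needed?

5

Total = 100 + 80 + 80 + 70 + 40 + 40 + 40 + 40 = 490 cm.
Lower bound: ⌈490/130⌉ = 4 shelves.
A packing using 5 shelves:
  shelf 1: 100 = 100
  shelf 2: 80 + 40 = 120
  shelf 3: 80 + 40 = 120
  shelf 4: 70 + 40 = 110
  shelf 5: 40 = 40
No arrangement into 4 shelves stays within capacity, so 5 is optimal.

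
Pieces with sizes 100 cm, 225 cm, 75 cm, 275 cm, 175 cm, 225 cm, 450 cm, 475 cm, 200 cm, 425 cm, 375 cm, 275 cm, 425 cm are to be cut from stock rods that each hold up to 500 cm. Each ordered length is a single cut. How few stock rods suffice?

Total = 475 + 450 + 425 + 425 + 375 + 275 + 275 + 225 + 225 + 200 + 175 + 100 + 75 = 3700 cm.
Lower bound: ⌈3700/500⌉ = 8 stock rods.
A packing using 8 stock rods:
  stock rod 1: 475 = 475
  stock rod 2: 450 = 450
  stock rod 3: 425 + 75 = 500
  stock rod 4: 425 = 425
  stock rod 5: 375 + 100 = 475
  stock rod 6: 275 + 225 = 500
  stock rod 7: 275 + 225 = 500
  stock rod 8: 200 + 175 = 375
This matches the lower bound, so 8 is optimal.

8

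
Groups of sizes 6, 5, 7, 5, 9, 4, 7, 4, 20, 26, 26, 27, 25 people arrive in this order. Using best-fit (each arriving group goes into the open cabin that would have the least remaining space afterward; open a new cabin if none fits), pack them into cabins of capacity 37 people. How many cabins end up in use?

  6 → cabin 1 (new)  [load 6/37]
  5 → cabin 1  [load 11/37]
  7 → cabin 1  [load 18/37]
  5 → cabin 1  [load 23/37]
  9 → cabin 1  [load 32/37]
  4 → cabin 1  [load 36/37]
  7 → cabin 2 (new)  [load 7/37]
  4 → cabin 2  [load 11/37]
  20 → cabin 2  [load 31/37]
  26 → cabin 3 (new)  [load 26/37]
  26 → cabin 4 (new)  [load 26/37]
  27 → cabin 5 (new)  [load 27/37]
  25 → cabin 6 (new)  [load 25/37]
6 cabins opened.

6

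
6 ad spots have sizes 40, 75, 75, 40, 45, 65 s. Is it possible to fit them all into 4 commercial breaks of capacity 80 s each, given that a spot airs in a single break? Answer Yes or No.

No

Total = 340 s; ⌈340/80⌉ = 5.
At least 5 commercial breaks are required, but only 4 are allowed.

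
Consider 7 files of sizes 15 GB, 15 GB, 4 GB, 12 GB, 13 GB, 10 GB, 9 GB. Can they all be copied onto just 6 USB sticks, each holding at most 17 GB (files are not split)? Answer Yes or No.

Yes

A valid assignment using 6 USB sticks:
  USB stick 1: 15 = 15
  USB stick 2: 15 = 15
  USB stick 3: 13 + 4 = 17
  USB stick 4: 12 = 12
  USB stick 5: 10 = 10
  USB stick 6: 9 = 9
Every load is within 17 GB, so 6 USB sticks suffice.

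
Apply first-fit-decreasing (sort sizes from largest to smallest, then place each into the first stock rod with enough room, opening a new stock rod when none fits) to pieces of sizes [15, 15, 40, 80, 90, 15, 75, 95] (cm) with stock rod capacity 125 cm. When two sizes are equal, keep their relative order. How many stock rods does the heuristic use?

4

Sorted descending: 95, 90, 80, 75, 40, 15, 15, 15.
  95 → stock rod 1 (new)  [load 95/125]
  90 → stock rod 2 (new)  [load 90/125]
  80 → stock rod 3 (new)  [load 80/125]
  75 → stock rod 4 (new)  [load 75/125]
  40 → stock rod 3  [load 120/125]
  15 → stock rod 1  [load 110/125]
  15 → stock rod 1  [load 125/125]
  15 → stock rod 2  [load 105/125]
4 stock rods opened.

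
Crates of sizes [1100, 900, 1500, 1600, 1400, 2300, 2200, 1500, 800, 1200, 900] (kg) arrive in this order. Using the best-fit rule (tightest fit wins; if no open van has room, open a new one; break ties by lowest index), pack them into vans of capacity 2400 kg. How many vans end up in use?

  1100 → van 1 (new)  [load 1100/2400]
  900 → van 1  [load 2000/2400]
  1500 → van 2 (new)  [load 1500/2400]
  1600 → van 3 (new)  [load 1600/2400]
  1400 → van 4 (new)  [load 1400/2400]
  2300 → van 5 (new)  [load 2300/2400]
  2200 → van 6 (new)  [load 2200/2400]
  1500 → van 7 (new)  [load 1500/2400]
  800 → van 3  [load 2400/2400]
  1200 → van 8 (new)  [load 1200/2400]
  900 → van 2  [load 2400/2400]
8 vans opened.

8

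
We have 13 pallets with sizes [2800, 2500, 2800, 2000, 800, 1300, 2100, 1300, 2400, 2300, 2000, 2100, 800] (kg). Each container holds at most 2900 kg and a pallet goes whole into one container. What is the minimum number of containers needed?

Total = 2800 + 2800 + 2500 + 2400 + 2300 + 2100 + 2100 + 2000 + 2000 + 1300 + 1300 + 800 + 800 = 25200 kg.
Lower bound: ⌈25200/2900⌉ = 9 containers.
A packing using 10 containers:
  container 1: 2800 = 2800
  container 2: 2800 = 2800
  container 3: 2500 = 2500
  container 4: 2400 = 2400
  container 5: 2300 = 2300
  container 6: 2100 + 800 = 2900
  container 7: 2100 + 800 = 2900
  container 8: 2000 = 2000
  container 9: 2000 = 2000
  container 10: 1300 + 1300 = 2600
No arrangement into 9 containers stays within capacity, so 10 is optimal.

10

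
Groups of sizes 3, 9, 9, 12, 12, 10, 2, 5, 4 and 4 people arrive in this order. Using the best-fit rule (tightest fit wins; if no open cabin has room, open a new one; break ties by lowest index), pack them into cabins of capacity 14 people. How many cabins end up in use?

6

  3 → cabin 1 (new)  [load 3/14]
  9 → cabin 1  [load 12/14]
  9 → cabin 2 (new)  [load 9/14]
  12 → cabin 3 (new)  [load 12/14]
  12 → cabin 4 (new)  [load 12/14]
  10 → cabin 5 (new)  [load 10/14]
  2 → cabin 1  [load 14/14]
  5 → cabin 2  [load 14/14]
  4 → cabin 5  [load 14/14]
  4 → cabin 6 (new)  [load 4/14]
6 cabins opened.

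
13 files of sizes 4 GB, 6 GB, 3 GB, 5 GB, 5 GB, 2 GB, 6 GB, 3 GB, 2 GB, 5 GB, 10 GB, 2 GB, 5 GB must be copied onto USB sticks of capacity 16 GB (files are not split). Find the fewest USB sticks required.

4

Total = 10 + 6 + 6 + 5 + 5 + 5 + 5 + 4 + 3 + 3 + 2 + 2 + 2 = 58 GB.
Lower bound: ⌈58/16⌉ = 4 USB sticks.
A packing using 4 USB sticks:
  USB stick 1: 10 + 6 = 16
  USB stick 2: 6 + 5 + 5 = 16
  USB stick 3: 5 + 5 + 4 + 2 = 16
  USB stick 4: 3 + 3 + 2 + 2 = 10
This matches the lower bound, so 4 is optimal.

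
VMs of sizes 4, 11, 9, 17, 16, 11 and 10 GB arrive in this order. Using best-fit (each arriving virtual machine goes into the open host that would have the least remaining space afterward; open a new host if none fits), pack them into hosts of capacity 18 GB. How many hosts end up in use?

6

  4 → host 1 (new)  [load 4/18]
  11 → host 1  [load 15/18]
  9 → host 2 (new)  [load 9/18]
  17 → host 3 (new)  [load 17/18]
  16 → host 4 (new)  [load 16/18]
  11 → host 5 (new)  [load 11/18]
  10 → host 6 (new)  [load 10/18]
6 hosts opened.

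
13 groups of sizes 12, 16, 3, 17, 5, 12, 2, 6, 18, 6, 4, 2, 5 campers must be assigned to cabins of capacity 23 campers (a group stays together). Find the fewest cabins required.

Total = 18 + 17 + 16 + 12 + 12 + 6 + 6 + 5 + 5 + 4 + 3 + 2 + 2 = 108 campers.
Lower bound: ⌈108/23⌉ = 5 cabins.
A packing using 5 cabins:
  cabin 1: 18 + 5 = 23
  cabin 2: 17 + 6 = 23
  cabin 3: 16 + 6 = 22
  cabin 4: 12 + 5 + 4 + 2 = 23
  cabin 5: 12 + 3 + 2 = 17
This matches the lower bound, so 5 is optimal.

5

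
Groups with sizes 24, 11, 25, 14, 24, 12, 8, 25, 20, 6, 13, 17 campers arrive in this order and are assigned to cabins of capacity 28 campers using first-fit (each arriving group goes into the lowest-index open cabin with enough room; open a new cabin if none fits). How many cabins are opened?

  24 → cabin 1 (new)  [load 24/28]
  11 → cabin 2 (new)  [load 11/28]
  25 → cabin 3 (new)  [load 25/28]
  14 → cabin 2  [load 25/28]
  24 → cabin 4 (new)  [load 24/28]
  12 → cabin 5 (new)  [load 12/28]
  8 → cabin 5  [load 20/28]
  25 → cabin 6 (new)  [load 25/28]
  20 → cabin 7 (new)  [load 20/28]
  6 → cabin 5  [load 26/28]
  13 → cabin 8 (new)  [load 13/28]
  17 → cabin 9 (new)  [load 17/28]
9 cabins opened.

9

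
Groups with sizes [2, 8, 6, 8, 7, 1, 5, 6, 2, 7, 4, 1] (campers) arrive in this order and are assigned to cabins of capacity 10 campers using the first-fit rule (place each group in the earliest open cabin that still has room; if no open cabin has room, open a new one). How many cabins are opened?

  2 → cabin 1 (new)  [load 2/10]
  8 → cabin 1  [load 10/10]
  6 → cabin 2 (new)  [load 6/10]
  8 → cabin 3 (new)  [load 8/10]
  7 → cabin 4 (new)  [load 7/10]
  1 → cabin 2  [load 7/10]
  5 → cabin 5 (new)  [load 5/10]
  6 → cabin 6 (new)  [load 6/10]
  2 → cabin 2  [load 9/10]
  7 → cabin 7 (new)  [load 7/10]
  4 → cabin 5  [load 9/10]
  1 → cabin 2  [load 10/10]
7 cabins opened.

7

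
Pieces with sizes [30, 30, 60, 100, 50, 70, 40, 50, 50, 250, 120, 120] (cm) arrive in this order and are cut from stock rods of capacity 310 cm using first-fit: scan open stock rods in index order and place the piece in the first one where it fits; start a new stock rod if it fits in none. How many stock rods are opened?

4

  30 → stock rod 1 (new)  [load 30/310]
  30 → stock rod 1  [load 60/310]
  60 → stock rod 1  [load 120/310]
  100 → stock rod 1  [load 220/310]
  50 → stock rod 1  [load 270/310]
  70 → stock rod 2 (new)  [load 70/310]
  40 → stock rod 1  [load 310/310]
  50 → stock rod 2  [load 120/310]
  50 → stock rod 2  [load 170/310]
  250 → stock rod 3 (new)  [load 250/310]
  120 → stock rod 2  [load 290/310]
  120 → stock rod 4 (new)  [load 120/310]
4 stock rods opened.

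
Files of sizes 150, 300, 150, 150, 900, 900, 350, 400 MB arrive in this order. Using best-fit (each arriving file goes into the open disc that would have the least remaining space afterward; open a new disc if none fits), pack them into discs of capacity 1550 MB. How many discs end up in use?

  150 → disc 1 (new)  [load 150/1550]
  300 → disc 1  [load 450/1550]
  150 → disc 1  [load 600/1550]
  150 → disc 1  [load 750/1550]
  900 → disc 2 (new)  [load 900/1550]
  900 → disc 3 (new)  [load 900/1550]
  350 → disc 2  [load 1250/1550]
  400 → disc 3  [load 1300/1550]
3 discs opened.

3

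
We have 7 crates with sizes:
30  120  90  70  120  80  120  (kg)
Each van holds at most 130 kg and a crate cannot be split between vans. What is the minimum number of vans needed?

6

Total = 120 + 120 + 120 + 90 + 80 + 70 + 30 = 630 kg.
Lower bound: ⌈630/130⌉ = 5 vans.
Also, 6 crates each exceed 65 kg, and no two of those can share a van, so at least 6 vans are needed.
A packing using 6 vans:
  van 1: 120 = 120
  van 2: 120 = 120
  van 3: 120 = 120
  van 4: 90 + 30 = 120
  van 5: 80 = 80
  van 6: 70 = 70
This matches the lower bound, so 6 is optimal.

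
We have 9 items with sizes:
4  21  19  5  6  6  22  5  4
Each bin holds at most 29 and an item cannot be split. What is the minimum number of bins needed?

4

Total = 22 + 21 + 19 + 6 + 6 + 5 + 5 + 4 + 4 = 92.
Lower bound: ⌈92/29⌉ = 4 bins.
A packing using 4 bins:
  bin 1: 22 + 6 = 28
  bin 2: 21 + 6 = 27
  bin 3: 19 + 5 + 5 = 29
  bin 4: 4 + 4 = 8
This matches the lower bound, so 4 is optimal.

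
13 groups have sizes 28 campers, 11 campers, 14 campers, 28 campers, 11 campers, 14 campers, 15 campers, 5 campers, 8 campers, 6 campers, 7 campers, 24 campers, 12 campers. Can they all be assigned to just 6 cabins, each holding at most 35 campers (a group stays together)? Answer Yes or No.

Yes

A valid assignment using 6 cabins:
  cabin 1: 28 + 7 = 35
  cabin 2: 28 + 6 = 34
  cabin 3: 24 + 11 = 35
  cabin 4: 15 + 14 + 5 = 34
  cabin 5: 14 + 12 + 8 = 34
  cabin 6: 11 = 11
Every load is within 35 campers, so 6 cabins suffice.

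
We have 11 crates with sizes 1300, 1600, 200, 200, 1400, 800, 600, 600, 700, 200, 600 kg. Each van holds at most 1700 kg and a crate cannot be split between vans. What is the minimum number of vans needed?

6

Total = 1600 + 1400 + 1300 + 800 + 700 + 600 + 600 + 600 + 200 + 200 + 200 = 8200 kg.
Lower bound: ⌈8200/1700⌉ = 5 vans.
A packing using 6 vans:
  van 1: 1600 = 1600
  van 2: 1400 + 200 = 1600
  van 3: 1300 + 200 + 200 = 1700
  van 4: 800 + 700 = 1500
  van 5: 600 + 600 = 1200
  van 6: 600 = 600
No arrangement into 5 vans stays within capacity, so 6 is optimal.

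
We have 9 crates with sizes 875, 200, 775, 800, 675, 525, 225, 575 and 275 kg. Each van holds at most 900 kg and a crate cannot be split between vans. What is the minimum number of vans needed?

6

Total = 875 + 800 + 775 + 675 + 575 + 525 + 275 + 225 + 200 = 4925 kg.
Lower bound: ⌈4925/900⌉ = 6 vans.
A packing using 6 vans:
  van 1: 875 = 875
  van 2: 800 = 800
  van 3: 775 = 775
  van 4: 675 + 225 = 900
  van 5: 575 + 275 = 850
  van 6: 525 + 200 = 725
This matches the lower bound, so 6 is optimal.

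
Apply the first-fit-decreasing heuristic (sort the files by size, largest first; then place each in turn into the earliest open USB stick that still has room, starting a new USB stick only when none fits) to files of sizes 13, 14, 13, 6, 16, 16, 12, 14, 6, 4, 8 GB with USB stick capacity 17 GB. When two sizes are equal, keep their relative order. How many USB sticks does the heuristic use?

Sorted descending: 16, 16, 14, 14, 13, 13, 12, 8, 6, 6, 4.
  16 → USB stick 1 (new)  [load 16/17]
  16 → USB stick 2 (new)  [load 16/17]
  14 → USB stick 3 (new)  [load 14/17]
  14 → USB stick 4 (new)  [load 14/17]
  13 → USB stick 5 (new)  [load 13/17]
  13 → USB stick 6 (new)  [load 13/17]
  12 → USB stick 7 (new)  [load 12/17]
  8 → USB stick 8 (new)  [load 8/17]
  6 → USB stick 8  [load 14/17]
  6 → USB stick 9 (new)  [load 6/17]
  4 → USB stick 5  [load 17/17]
9 USB sticks opened.

9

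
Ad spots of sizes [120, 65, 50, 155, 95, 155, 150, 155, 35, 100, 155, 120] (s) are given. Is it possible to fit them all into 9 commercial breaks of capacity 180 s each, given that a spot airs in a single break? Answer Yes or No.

A valid assignment using 9 commercial breaks:
  break 1: 155 = 155
  break 2: 155 = 155
  break 3: 155 = 155
  break 4: 155 = 155
  break 5: 150 = 150
  break 6: 120 + 50 = 170
  break 7: 120 + 35 = 155
  break 8: 100 + 65 = 165
  break 9: 95 = 95
Every load is within 180 s, so 9 commercial breaks suffice.

Yes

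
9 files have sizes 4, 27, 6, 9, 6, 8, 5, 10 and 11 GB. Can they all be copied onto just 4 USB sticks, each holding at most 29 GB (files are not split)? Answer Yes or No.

A valid assignment using 4 USB sticks:
  USB stick 1: 27 = 27
  USB stick 2: 11 + 10 + 8 = 29
  USB stick 3: 9 + 6 + 6 + 5 = 26
  USB stick 4: 4 = 4
Every load is within 29 GB, so 4 USB sticks suffice.

Yes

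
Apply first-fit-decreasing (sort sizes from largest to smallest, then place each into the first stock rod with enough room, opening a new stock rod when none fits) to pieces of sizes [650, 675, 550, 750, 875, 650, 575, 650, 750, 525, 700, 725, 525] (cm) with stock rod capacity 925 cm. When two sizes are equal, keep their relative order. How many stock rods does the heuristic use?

13

Sorted descending: 875, 750, 750, 725, 700, 675, 650, 650, 650, 575, 550, 525, 525.
  875 → stock rod 1 (new)  [load 875/925]
  750 → stock rod 2 (new)  [load 750/925]
  750 → stock rod 3 (new)  [load 750/925]
  725 → stock rod 4 (new)  [load 725/925]
  700 → stock rod 5 (new)  [load 700/925]
  675 → stock rod 6 (new)  [load 675/925]
  650 → stock rod 7 (new)  [load 650/925]
  650 → stock rod 8 (new)  [load 650/925]
  650 → stock rod 9 (new)  [load 650/925]
  575 → stock rod 10 (new)  [load 575/925]
  550 → stock rod 11 (new)  [load 550/925]
  525 → stock rod 12 (new)  [load 525/925]
  525 → stock rod 13 (new)  [load 525/925]
13 stock rods opened.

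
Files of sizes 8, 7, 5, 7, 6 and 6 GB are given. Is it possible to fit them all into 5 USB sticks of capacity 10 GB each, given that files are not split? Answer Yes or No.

No

Total = 39 GB; ⌈39/10⌉ = 4.
5 files each exceed half the capacity and cannot share a USB stick, forcing at least 5 USB sticks.
The bound of 5 does not rule out 5, but exhaustive search shows no assignment into 5 USB sticks of capacity 10 GB exists — the minimum is 6.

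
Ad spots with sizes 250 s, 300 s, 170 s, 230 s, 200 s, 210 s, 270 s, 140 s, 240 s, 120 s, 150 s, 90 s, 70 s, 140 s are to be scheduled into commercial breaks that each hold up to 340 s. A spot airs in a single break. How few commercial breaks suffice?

Total = 300 + 270 + 250 + 240 + 230 + 210 + 200 + 170 + 150 + 140 + 140 + 120 + 90 + 70 = 2580 s.
Lower bound: ⌈2580/340⌉ = 8 commercial breaks.
A packing using 9 commercial breaks:
  break 1: 300 = 300
  break 2: 270 + 70 = 340
  break 3: 250 + 90 = 340
  break 4: 240 = 240
  break 5: 230 = 230
  break 6: 210 + 120 = 330
  break 7: 200 + 140 = 340
  break 8: 170 + 150 = 320
  break 9: 140 = 140
No arrangement into 8 commercial breaks stays within capacity, so 9 is optimal.

9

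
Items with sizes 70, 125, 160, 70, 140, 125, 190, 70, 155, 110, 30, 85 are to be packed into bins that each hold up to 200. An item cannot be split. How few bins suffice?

Total = 190 + 160 + 155 + 140 + 125 + 125 + 110 + 85 + 70 + 70 + 70 + 30 = 1330.
Lower bound: ⌈1330/200⌉ = 7 bins.
A packing using 8 bins:
  bin 1: 190 = 190
  bin 2: 160 + 30 = 190
  bin 3: 155 = 155
  bin 4: 140 = 140
  bin 5: 125 + 70 = 195
  bin 6: 125 + 70 = 195
  bin 7: 110 + 85 = 195
  bin 8: 70 = 70
No arrangement into 7 bins stays within capacity, so 8 is optimal.

8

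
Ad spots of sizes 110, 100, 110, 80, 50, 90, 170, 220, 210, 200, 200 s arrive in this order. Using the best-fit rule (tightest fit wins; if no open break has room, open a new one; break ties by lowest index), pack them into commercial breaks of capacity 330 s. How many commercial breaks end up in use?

7

  110 → break 1 (new)  [load 110/330]
  100 → break 1  [load 210/330]
  110 → break 1  [load 320/330]
  80 → break 2 (new)  [load 80/330]
  50 → break 2  [load 130/330]
  90 → break 2  [load 220/330]
  170 → break 3 (new)  [load 170/330]
  220 → break 4 (new)  [load 220/330]
  210 → break 5 (new)  [load 210/330]
  200 → break 6 (new)  [load 200/330]
  200 → break 7 (new)  [load 200/330]
7 commercial breaks opened.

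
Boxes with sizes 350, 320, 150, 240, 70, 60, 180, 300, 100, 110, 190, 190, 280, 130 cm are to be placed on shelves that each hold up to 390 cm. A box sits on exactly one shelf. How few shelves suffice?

8

Total = 350 + 320 + 300 + 280 + 240 + 190 + 190 + 180 + 150 + 130 + 110 + 100 + 70 + 60 = 2670 cm.
Lower bound: ⌈2670/390⌉ = 7 shelves.
A packing using 8 shelves:
  shelf 1: 350 = 350
  shelf 2: 320 + 70 = 390
  shelf 3: 300 + 60 = 360
  shelf 4: 280 + 110 = 390
  shelf 5: 240 + 150 = 390
  shelf 6: 190 + 190 = 380
  shelf 7: 180 + 130 = 310
  shelf 8: 100 = 100
No arrangement into 7 shelves stays within capacity, so 8 is optimal.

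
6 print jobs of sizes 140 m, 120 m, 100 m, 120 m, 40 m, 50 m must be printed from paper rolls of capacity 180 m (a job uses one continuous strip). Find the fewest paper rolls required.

4

Total = 140 + 120 + 120 + 100 + 50 + 40 = 570 m.
Lower bound: ⌈570/180⌉ = 4 paper rolls.
A packing using 4 paper rolls:
  roll 1: 140 + 40 = 180
  roll 2: 120 + 50 = 170
  roll 3: 120 = 120
  roll 4: 100 = 100
This matches the lower bound, so 4 is optimal.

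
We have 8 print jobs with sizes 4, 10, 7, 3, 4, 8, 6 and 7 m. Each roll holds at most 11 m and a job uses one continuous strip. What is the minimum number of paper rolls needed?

Total = 10 + 8 + 7 + 7 + 6 + 4 + 4 + 3 = 49 m.
Lower bound: ⌈49/11⌉ = 5 paper rolls.
A packing using 5 paper rolls:
  roll 1: 10 = 10
  roll 2: 8 + 3 = 11
  roll 3: 7 + 4 = 11
  roll 4: 7 + 4 = 11
  roll 5: 6 = 6
This matches the lower bound, so 5 is optimal.

5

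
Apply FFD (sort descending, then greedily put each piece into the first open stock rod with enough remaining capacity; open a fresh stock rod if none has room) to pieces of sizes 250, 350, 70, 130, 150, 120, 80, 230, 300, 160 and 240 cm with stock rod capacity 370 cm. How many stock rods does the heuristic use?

Sorted descending: 350, 300, 250, 240, 230, 160, 150, 130, 120, 80, 70.
  350 → stock rod 1 (new)  [load 350/370]
  300 → stock rod 2 (new)  [load 300/370]
  250 → stock rod 3 (new)  [load 250/370]
  240 → stock rod 4 (new)  [load 240/370]
  230 → stock rod 5 (new)  [load 230/370]
  160 → stock rod 6 (new)  [load 160/370]
  150 → stock rod 6  [load 310/370]
  130 → stock rod 4  [load 370/370]
  120 → stock rod 3  [load 370/370]
  80 → stock rod 5  [load 310/370]
  70 → stock rod 2  [load 370/370]
6 stock rods opened.

6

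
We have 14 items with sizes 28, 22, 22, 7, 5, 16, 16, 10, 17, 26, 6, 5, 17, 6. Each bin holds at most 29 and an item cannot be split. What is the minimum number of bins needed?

Total = 28 + 26 + 22 + 22 + 17 + 17 + 16 + 16 + 10 + 7 + 6 + 6 + 5 + 5 = 203.
Lower bound: ⌈203/29⌉ = 7 bins.
Also, 8 items each exceed 29/2, and no two of those can share a bin, so at least 8 bins are needed.
A packing using 8 bins:
  bin 1: 28 = 28
  bin 2: 26 = 26
  bin 3: 22 + 7 = 29
  bin 4: 22 + 6 = 28
  bin 5: 17 + 10 = 27
  bin 6: 17 + 6 + 5 = 28
  bin 7: 16 + 5 = 21
  bin 8: 16 = 16
This matches the lower bound, so 8 is optimal.

8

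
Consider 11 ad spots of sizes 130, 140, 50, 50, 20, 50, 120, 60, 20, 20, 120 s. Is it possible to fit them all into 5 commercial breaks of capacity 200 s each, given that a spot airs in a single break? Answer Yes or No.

A valid assignment using 4 commercial breaks:
  break 1: 140 + 60 = 200
  break 2: 130 + 50 + 20 = 200
  break 3: 120 + 50 + 20 = 190
  break 4: 120 + 50 + 20 = 190
That uses only 4 ≤ 5, so 5 commercial breaks are enough.

Yes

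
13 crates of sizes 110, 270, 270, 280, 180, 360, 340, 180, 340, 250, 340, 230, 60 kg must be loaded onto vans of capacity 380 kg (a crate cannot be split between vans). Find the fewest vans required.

Total = 360 + 340 + 340 + 340 + 280 + 270 + 270 + 250 + 230 + 180 + 180 + 110 + 60 = 3210 kg.
Lower bound: ⌈3210/380⌉ = 9 vans.
A packing using 10 vans:
  van 1: 360 = 360
  van 2: 340 = 340
  van 3: 340 = 340
  van 4: 340 = 340
  van 5: 280 + 60 = 340
  van 6: 270 + 110 = 380
  van 7: 270 = 270
  van 8: 250 = 250
  van 9: 230 = 230
  van 10: 180 + 180 = 360
No arrangement into 9 vans stays within capacity, so 10 is optimal.

10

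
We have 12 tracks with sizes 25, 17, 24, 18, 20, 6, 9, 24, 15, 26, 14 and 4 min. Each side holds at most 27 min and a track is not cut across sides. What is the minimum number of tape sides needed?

9

Total = 26 + 25 + 24 + 24 + 20 + 18 + 17 + 15 + 14 + 9 + 6 + 4 = 202 min.
Lower bound: ⌈202/27⌉ = 8 tape sides.
Also, 9 tracks each exceed 27/2 min, and no two of those can share a side, so at least 9 tape sides are needed.
A packing using 9 tape sides:
  side 1: 26 = 26
  side 2: 25 = 25
  side 3: 24 = 24
  side 4: 24 = 24
  side 5: 20 + 6 = 26
  side 6: 18 + 9 = 27
  side 7: 17 + 4 = 21
  side 8: 15 = 15
  side 9: 14 = 14
This matches the lower bound, so 9 is optimal.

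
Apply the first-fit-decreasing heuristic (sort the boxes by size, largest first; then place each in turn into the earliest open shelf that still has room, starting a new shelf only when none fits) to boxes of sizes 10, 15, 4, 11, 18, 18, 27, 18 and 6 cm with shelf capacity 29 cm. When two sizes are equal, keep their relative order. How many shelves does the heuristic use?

5

Sorted descending: 27, 18, 18, 18, 15, 11, 10, 6, 4.
  27 → shelf 1 (new)  [load 27/29]
  18 → shelf 2 (new)  [load 18/29]
  18 → shelf 3 (new)  [load 18/29]
  18 → shelf 4 (new)  [load 18/29]
  15 → shelf 5 (new)  [load 15/29]
  11 → shelf 2  [load 29/29]
  10 → shelf 3  [load 28/29]
  6 → shelf 4  [load 24/29]
  4 → shelf 4  [load 28/29]
5 shelves opened.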